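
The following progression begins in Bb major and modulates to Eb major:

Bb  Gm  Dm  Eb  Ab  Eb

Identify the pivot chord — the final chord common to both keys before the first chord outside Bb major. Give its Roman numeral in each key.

Eb — IV in Bb major, I in Eb major

Chords diatonic to Bb major: Bb, Cm, Dm, Eb, F, Gm, Adim.
Reading the progression, the first chord not in that set is Ab, so the modulation leaves Bb major there.
The chord immediately before Ab is Eb, which is diatonic to both keys: IV in Bb major and I in Eb major.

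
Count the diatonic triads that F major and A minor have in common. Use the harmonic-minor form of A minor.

Diatonic triads of F major: F major (I), G minor (ii), A minor (iii), B♭ major (IV), C major (V), D minor (vi), E diminished (vii°).
Diatonic triads of A minor (harmonic minor): A minor (i), B diminished (ii°), C augmented (III+), D minor (iv), E major (V), F major (VI), G♯ diminished (vii°).
Matching root and quality in both lists: F major, A minor, D minor.
That gives 3 common triads.

3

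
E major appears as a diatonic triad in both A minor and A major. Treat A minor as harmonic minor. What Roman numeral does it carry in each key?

V in A minor; V in A major

The scale of A minor (harmonic minor) is A B C D E F G#; E is degree 5, and the triad built there (E-G#-B) is major, so it is V.
The scale of A major is A B C# D E F# G#; E is degree 5, and the triad built there (E-G#-B) is major, so it is V.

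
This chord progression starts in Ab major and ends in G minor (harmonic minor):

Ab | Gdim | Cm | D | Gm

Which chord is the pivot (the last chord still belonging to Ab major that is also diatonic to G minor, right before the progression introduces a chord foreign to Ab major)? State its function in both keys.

Chords diatonic to Ab major: Ab, Bbm, Cm, Db, Eb, Fm, Gdim.
Reading the progression, the first chord not in that set is D, so the modulation leaves Ab major there.
The chord immediately before D is Cm, which is diatonic to both keys: iii in Ab major and iv in G minor.

Cm — iii in Ab major, iv in G minor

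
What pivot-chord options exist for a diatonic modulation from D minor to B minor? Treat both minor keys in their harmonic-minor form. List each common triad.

Triads in D minor (harmonic minor): D minor (i), E diminished (ii°), F augmented (III+), G minor (iv), A major (V), Bb major (VI), C# diminished (vii°).
Triads in B minor (harmonic minor): B minor (i), C# diminished (ii°), D augmented (III+), E minor (iv), F# major (V), G major (VI), A# diminished (vii°).
Shared triads with their functions: C# diminished (vii° in D minor, ii° in B minor).

C#dim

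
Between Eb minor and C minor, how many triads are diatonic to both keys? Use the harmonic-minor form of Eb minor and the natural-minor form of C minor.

2

Diatonic triads of Eb minor (harmonic minor): Ebm (i), Fdim (ii°), Gbaug (III+), Abm (iv), Bb (V), Cb (VI), Ddim (vii°).
Diatonic triads of C minor (natural minor): Cm (i), Ddim (ii°), Eb (III), Fm (iv), Gm (v), Ab (VI), Bb (VII).
Matching root and quality in both lists: Bb, Ddim.
That gives 2 common triads.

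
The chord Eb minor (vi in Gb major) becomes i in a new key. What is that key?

The numeral i denotes a minor triad on scale degree 1. With Eb on degree 1, the tonic of the new key is Eb.
Degree 1 carries a minor triad in minor keys, so the destination is Eb minor.
Check: the diatonic triads of Eb minor (natural minor) are Ebm (i), Fdim (ii°), Gb (III), Abm (iv), Bbm (v), Cb (VI), Db (VII) — Eb minor is indeed i.

Eb minor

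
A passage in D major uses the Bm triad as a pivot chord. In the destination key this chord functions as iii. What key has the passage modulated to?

The numeral iii denotes a minor triad on scale degree 3. With B on degree 3, the tonic of the new key is G.
Degree 3 carries a minor triad in major keys, so the destination is G major.
Check: the diatonic triads of G major are G (I), Am (ii), Bm (iii), C (IV), D (V), Em (vi), F#dim (vii°) — Bm is indeed iii.

G major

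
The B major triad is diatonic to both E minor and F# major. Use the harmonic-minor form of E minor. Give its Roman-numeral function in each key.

The scale of E minor (harmonic minor) is E F# G A B C D#; B is degree 5, and the triad built there (B-D#-F#) is major, so it is V.
The scale of F# major is F# G# A# B C# D# E#; B is degree 4, and the triad built there (B-D#-F#) is major, so it is IV.

V in E minor; IV in F# major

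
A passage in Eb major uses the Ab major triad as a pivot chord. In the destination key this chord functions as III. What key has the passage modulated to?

The numeral III denotes a major triad on scale degree 3. With Ab on degree 3, the tonic of the new key is F.
Degree 3 carries a major triad in natural-minor keys, so the destination is F minor.
Check: the diatonic triads of F minor (natural minor) are Fm (i), Gdim (ii°), Ab (III), Bbm (iv), Cm (v), Db (VI), Eb (VII) — Ab major is indeed III.

F minor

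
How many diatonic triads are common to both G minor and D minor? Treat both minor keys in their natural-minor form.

Diatonic triads of G minor (natural minor): Gm (i), Adim (ii°), Bb (III), Cm (iv), Dm (v), Eb (VI), F (VII).
Diatonic triads of D minor (natural minor): Dm (i), Edim (ii°), F (III), Gm (iv), Am (v), Bb (VI), C (VII).
Matching root and quality in both lists: Gm, Bb, Dm, F.
That gives 4 common triads.

4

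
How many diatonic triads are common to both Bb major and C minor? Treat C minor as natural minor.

Diatonic triads of Bb major: Bb (I), Cm (ii), Dm (iii), Eb (IV), F (V), Gm (vi), Adim (vii°).
Diatonic triads of C minor (natural minor): Cm (i), Ddim (ii°), Eb (III), Fm (iv), Gm (v), Ab (VI), Bb (VII).
Matching root and quality in both lists: Bb, Cm, Eb, Gm.
That gives 4 common triads.

4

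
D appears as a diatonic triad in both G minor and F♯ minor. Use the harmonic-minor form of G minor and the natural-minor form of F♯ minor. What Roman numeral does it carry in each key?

V in G minor; VI in F♯ minor

The scale of G minor (harmonic minor) is G A B♭ C D E♭ F♯; D is degree 5, and the triad built there (D-F♯-A) is major, so it is V.
The scale of F♯ minor (natural minor) is F♯ G♯ A B C♯ D E; D is degree 6, and the triad built there (D-F♯-A) is major, so it is VI.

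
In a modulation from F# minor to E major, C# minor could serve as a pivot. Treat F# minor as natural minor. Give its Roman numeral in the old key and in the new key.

v in F# minor; vi in E major

The scale of F# minor (natural minor) is F# G# A B C# D E; C# is degree 5, and the triad built there (C#-E-G#) is minor, so it is v.
The scale of E major is E F# G# A B C# D#; C# is degree 6, and the triad built there (C#-E-G#) is minor, so it is vi.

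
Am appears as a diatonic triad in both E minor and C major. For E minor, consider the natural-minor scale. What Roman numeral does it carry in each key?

iv in E minor; vi in C major

The scale of E minor (natural minor) is E F# G A B C D; A is degree 4, and the triad built there (A-C-E) is minor, so it is iv.
The scale of C major is C D E F G A B; A is degree 6, and the triad built there (A-C-E) is minor, so it is vi.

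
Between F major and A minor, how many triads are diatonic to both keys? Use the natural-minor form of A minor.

Diatonic triads of F major: F (I), Gm (ii), Am (iii), Bb (IV), C (V), Dm (vi), Edim (vii°).
Diatonic triads of A minor (natural minor): Am (i), Bdim (ii°), C (III), Dm (iv), Em (v), F (VI), G (VII).
Matching root and quality in both lists: F, Am, C, Dm.
That gives 4 common triads.

4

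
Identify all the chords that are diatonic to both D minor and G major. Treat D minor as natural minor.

Triads in D minor (natural minor): D minor (i), E diminished (ii°), F major (III), G minor (iv), A minor (v), B♭ major (VI), C major (VII).
Triads in G major: G major (I), A minor (ii), B minor (iii), C major (IV), D major (V), E minor (vi), F♯ diminished (vii°).
Shared triads with their functions: A minor (v in D minor, ii in G major); C major (VII in D minor, IV in G major).

Am, C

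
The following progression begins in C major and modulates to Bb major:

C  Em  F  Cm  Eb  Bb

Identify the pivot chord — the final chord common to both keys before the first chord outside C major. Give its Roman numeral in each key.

F — IV in C major, V in Bb major

Chords diatonic to C major: C, Dm, Em, F, G, Am, Bdim.
Reading the progression, the first chord not in that set is Cm, so the modulation leaves C major there.
The chord immediately before Cm is F, which is diatonic to both keys: IV in C major and V in Bb major.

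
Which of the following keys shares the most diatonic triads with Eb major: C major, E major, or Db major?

Triads of Eb major: Eb major (I), F minor (ii), G minor (iii), Ab major (IV), Bb major (V), C minor (vi), D diminished (vii°).
C major shares 0: none.
E major shares 0: none.
Db major shares 2: Fm, Ab.
The most common triads (2) are shared with Db major.

Db major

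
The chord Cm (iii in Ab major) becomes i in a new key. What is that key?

C minor

The numeral i denotes a minor triad on scale degree 1. With C on degree 1, the tonic of the new key is C.
Degree 1 carries a minor triad in minor keys, so the destination is C minor.
Check: the diatonic triads of C minor (natural minor) are Cm (i), Ddim (ii°), Eb (III), Fm (iv), Gm (v), Ab (VI), Bb (VII) — Cm is indeed i.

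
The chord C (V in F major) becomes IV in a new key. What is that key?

The numeral IV denotes a major triad on scale degree 4. With C on degree 4, the tonic of the new key is G.
Degree 4 carries a major triad in major keys, so the destination is G major.
Check: the diatonic triads of G major are G (I), Am (ii), Bm (iii), C (IV), D (V), Em (vi), F#dim (vii°) — C is indeed IV.

G major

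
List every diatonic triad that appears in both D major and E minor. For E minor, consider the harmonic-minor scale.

Em

Triads in D major: D major (I), E minor (ii), F# minor (iii), G major (IV), A major (V), B minor (vi), C# diminished (vii°).
Triads in E minor (harmonic minor): E minor (i), F# diminished (ii°), G augmented (III+), A minor (iv), B major (V), C major (VI), D# diminished (vii°).
Shared triads with their functions: E minor (ii in D major, i in E minor).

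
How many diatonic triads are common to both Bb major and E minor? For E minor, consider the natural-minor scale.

0

Diatonic triads of Bb major: Bb (I), Cm (ii), Dm (iii), Eb (IV), F (V), Gm (vi), Adim (vii°).
Diatonic triads of E minor (natural minor): Em (i), F#dim (ii°), G (III), Am (iv), Bm (v), C (VI), D (VII).
No triad has the same root and quality in both keys.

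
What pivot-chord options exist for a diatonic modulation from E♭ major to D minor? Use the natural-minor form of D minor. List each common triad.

Gm, B♭

Triads in E♭ major: E♭ major (I), F minor (ii), G minor (iii), A♭ major (IV), B♭ major (V), C minor (vi), D diminished (vii°).
Triads in D minor (natural minor): D minor (i), E diminished (ii°), F major (III), G minor (iv), A minor (v), B♭ major (VI), C major (VII).
Shared triads with their functions: G minor (iii in E♭ major, iv in D minor); B♭ major (V in E♭ major, VI in D minor).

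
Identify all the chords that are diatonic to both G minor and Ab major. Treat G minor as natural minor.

Cm, Eb

Triads in G minor (natural minor): G minor (i), A diminished (ii°), Bb major (III), C minor (iv), D minor (v), Eb major (VI), F major (VII).
Triads in Ab major: Ab major (I), Bb minor (ii), C minor (iii), Db major (IV), Eb major (V), F minor (vi), G diminished (vii°).
Shared triads with their functions: C minor (iv in G minor, iii in Ab major); Eb major (VI in G minor, V in Ab major).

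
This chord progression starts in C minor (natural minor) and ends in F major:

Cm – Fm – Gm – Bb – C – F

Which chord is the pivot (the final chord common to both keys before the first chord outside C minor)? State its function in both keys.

Bb — VII in C minor, IV in F major

Chords diatonic to C minor: Cm, Ddim, Eb, Fm, Gm, Ab, Bb.
Reading the progression, the first chord not in that set is C, so the modulation leaves C minor there.
The chord immediately before C is Bb, which is diatonic to both keys: VII in C minor and IV in F major.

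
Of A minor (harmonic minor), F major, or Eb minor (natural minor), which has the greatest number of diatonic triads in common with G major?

F major

Triads of G major: G (I), Am (ii), Bm (iii), C (IV), D (V), Em (vi), F#dim (vii°).
A minor (harmonic minor) shares 1: Am.
F major shares 2: Am, C.
Eb minor (natural minor) shares 0: none.
The most common triads (2) are shared with F major.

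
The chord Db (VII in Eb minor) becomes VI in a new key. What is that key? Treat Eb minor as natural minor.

The numeral VI denotes a major triad on scale degree 6. With Db on degree 6, the tonic of the new key is F.
Degree 6 carries a major triad in minor keys, so the destination is F minor.
Check: the diatonic triads of F minor (natural minor) are Fm (i), Gdim (ii°), Ab (III), Bbm (iv), Cm (v), Db (VI), Eb (VII) — Db is indeed VI.

F minor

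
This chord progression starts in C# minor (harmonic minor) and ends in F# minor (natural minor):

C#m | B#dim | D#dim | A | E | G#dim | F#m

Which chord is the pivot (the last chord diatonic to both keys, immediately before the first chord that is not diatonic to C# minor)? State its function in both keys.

Chords diatonic to C# minor: C#m, D#dim, Eaug, F#m, G#, A, B#dim.
Reading the progression, the first chord not in that set is E, so the modulation leaves C# minor there.
The chord immediately before E is A, which is diatonic to both keys: VI in C# minor and III in F# minor.

A — VI in C# minor, III in F# minor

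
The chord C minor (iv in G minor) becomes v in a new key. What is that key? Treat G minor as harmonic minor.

F minor

The numeral v denotes a minor triad on scale degree 5. With C on degree 5, the tonic of the new key is F.
Degree 5 carries a minor triad in natural-minor keys, so the destination is F minor.
Check: the diatonic triads of F minor (natural minor) are Fm (i), Gdim (ii°), Ab (III), Bbm (iv), Cm (v), Db (VI), Eb (VII) — C minor is indeed v.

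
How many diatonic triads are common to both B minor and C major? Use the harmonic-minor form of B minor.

2

Diatonic triads of B minor (harmonic minor): Bm (i), C#dim (ii°), Daug (III+), Em (iv), F# (V), G (VI), A#dim (vii°).
Diatonic triads of C major: C (I), Dm (ii), Em (iii), F (IV), G (V), Am (vi), Bdim (vii°).
Matching root and quality in both lists: Em, G.
That gives 2 common triads.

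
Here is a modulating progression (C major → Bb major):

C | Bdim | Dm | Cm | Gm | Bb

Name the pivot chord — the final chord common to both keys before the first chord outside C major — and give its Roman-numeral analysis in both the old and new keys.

Chords diatonic to C major: C, Dm, Em, F, G, Am, Bdim.
Reading the progression, the first chord not in that set is Cm, so the modulation leaves C major there.
The chord immediately before Cm is Dm, which is diatonic to both keys: ii in C major and iii in Bb major.

Dm — ii in C major, iii in Bb major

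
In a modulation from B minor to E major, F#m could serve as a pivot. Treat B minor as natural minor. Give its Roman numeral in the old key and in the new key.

The scale of B minor (natural minor) is B C# D E F# G A; F# is degree 5, and the triad built there (F#-A-C#) is minor, so it is v.
The scale of E major is E F# G# A B C# D#; F# is degree 2, and the triad built there (F#-A-C#) is minor, so it is ii.

v in B minor; ii in E major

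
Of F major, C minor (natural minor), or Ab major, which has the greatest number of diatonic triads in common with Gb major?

Ab major

Triads of Gb major: Gb major (I), Ab minor (ii), Bb minor (iii), Cb major (IV), Db major (V), Eb minor (vi), F diminished (vii°).
F major shares 0: none.
C minor (natural minor) shares 0: none.
Ab major shares 2: Bbm, Db.
The most common triads (2) are shared with Ab major.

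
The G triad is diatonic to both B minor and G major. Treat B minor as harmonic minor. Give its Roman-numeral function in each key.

VI in B minor; I in G major

The scale of B minor (harmonic minor) is B C# D E F# G A#; G is degree 6, and the triad built there (G-B-D) is major, so it is VI.
The scale of G major is G A B C D E F#; G is degree 1, and the triad built there (G-B-D) is major, so it is I.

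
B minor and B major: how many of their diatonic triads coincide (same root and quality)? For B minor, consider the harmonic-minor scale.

Diatonic triads of B minor (harmonic minor): B minor (i), C# diminished (ii°), D augmented (III+), E minor (iv), F# major (V), G major (VI), A# diminished (vii°).
Diatonic triads of B major: B major (I), C# minor (ii), D# minor (iii), E major (IV), F# major (V), G# minor (vi), A# diminished (vii°).
Matching root and quality in both lists: F# major, A# diminished.
That gives 2 common triads.

2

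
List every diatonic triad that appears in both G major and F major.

Triads in G major: G (I), Am (ii), Bm (iii), C (IV), D (V), Em (vi), F#dim (vii°).
Triads in F major: F (I), Gm (ii), Am (iii), Bb (IV), C (V), Dm (vi), Edim (vii°).
Shared triads with their functions: Am (ii in G major, iii in F major); C (IV in G major, V in F major).

Am, C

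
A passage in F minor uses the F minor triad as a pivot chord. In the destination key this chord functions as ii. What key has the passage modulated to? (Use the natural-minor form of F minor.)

The numeral ii denotes a minor triad on scale degree 2. With F on degree 2, the tonic of the new key is Eb.
Degree 2 carries a minor triad in major keys, so the destination is Eb major.
Check: the diatonic triads of Eb major are Eb (I), Fm (ii), Gm (iii), Ab (IV), Bb (V), Cm (vi), Ddim (vii°) — F minor is indeed ii.

Eb major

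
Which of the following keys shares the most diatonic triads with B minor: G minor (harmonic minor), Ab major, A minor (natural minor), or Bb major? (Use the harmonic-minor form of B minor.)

Triads of B minor (harmonic minor): Bm (i), C#dim (ii°), Daug (III+), Em (iv), F# (V), G (VI), A#dim (vii°).
G minor (harmonic minor) shares 0: none.
Ab major shares 0: none.
A minor (natural minor) shares 2: Em, G.
Bb major shares 0: none.
The most common triads (2) are shared with A minor.

A minor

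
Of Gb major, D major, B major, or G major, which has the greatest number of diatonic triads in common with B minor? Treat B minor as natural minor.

D major

Triads of B minor (natural minor): Bm (i), C#dim (ii°), D (III), Em (iv), F#m (v), G (VI), A (VII).
Gb major shares 0: none.
D major shares 7: Bm, C#dim, D, Em, F#m, G, A.
B major shares 0: none.
G major shares 4: Bm, D, Em, G.
The most common triads (7) are shared with D major.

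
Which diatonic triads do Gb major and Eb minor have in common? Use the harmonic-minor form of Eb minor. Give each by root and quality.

Triads in Gb major: Gb (I), Abm (ii), Bbm (iii), Cb (IV), Db (V), Ebm (vi), Fdim (vii°).
Triads in Eb minor (harmonic minor): Ebm (i), Fdim (ii°), Gbaug (III+), Abm (iv), Bb (V), Cb (VI), Ddim (vii°).
Shared triads with their functions: Abm (ii in Gb major, iv in Eb minor); Cb (IV in Gb major, VI in Eb minor); Ebm (vi in Gb major, i in Eb minor); Fdim (vii° in Gb major, ii° in Eb minor).

Abm, Cb, Ebm, Fdim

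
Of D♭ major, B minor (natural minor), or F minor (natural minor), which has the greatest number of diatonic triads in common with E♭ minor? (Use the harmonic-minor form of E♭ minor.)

D♭ major

Triads of E♭ minor (harmonic minor): E♭ minor (i), F diminished (ii°), G♭ augmented (III+), A♭ minor (iv), B♭ major (V), C♭ major (VI), D diminished (vii°).
D♭ major shares 1: E♭m.
B minor (natural minor) shares 0: none.
F minor (natural minor) shares 0: none.
The most common triads (1) are shared with D♭ major.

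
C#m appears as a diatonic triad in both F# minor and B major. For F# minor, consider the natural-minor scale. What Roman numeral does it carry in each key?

v in F# minor; ii in B major

The scale of F# minor (natural minor) is F# G# A B C# D E; C# is degree 5, and the triad built there (C#-E-G#) is minor, so it is v.
The scale of B major is B C# D# E F# G# A#; C# is degree 2, and the triad built there (C#-E-G#) is minor, so it is ii.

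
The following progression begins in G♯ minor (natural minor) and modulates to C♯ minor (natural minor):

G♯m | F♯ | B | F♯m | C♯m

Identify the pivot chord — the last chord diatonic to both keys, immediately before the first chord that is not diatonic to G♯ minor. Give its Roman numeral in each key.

B — III in G♯ minor, VII in C♯ minor

Chords diatonic to G♯ minor: G♯m, A♯dim, B, C♯m, D♯m, E, F♯.
Reading the progression, the first chord not in that set is F♯m, so the modulation leaves G♯ minor there.
The chord immediately before F♯m is B, which is diatonic to both keys: III in G♯ minor and VII in C♯ minor.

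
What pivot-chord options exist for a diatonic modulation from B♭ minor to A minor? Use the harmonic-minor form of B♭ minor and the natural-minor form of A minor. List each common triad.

F

Triads in B♭ minor (harmonic minor): B♭ minor (i), C diminished (ii°), D♭ augmented (III+), E♭ minor (iv), F major (V), G♭ major (VI), A diminished (vii°).
Triads in A minor (natural minor): A minor (i), B diminished (ii°), C major (III), D minor (iv), E minor (v), F major (VI), G major (VII).
Shared triads with their functions: F major (V in B♭ minor, VI in A minor).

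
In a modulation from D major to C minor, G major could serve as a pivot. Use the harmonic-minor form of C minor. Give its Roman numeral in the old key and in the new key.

The scale of D major is D E F# G A B C#; G is degree 4, and the triad built there (G-B-D) is major, so it is IV.
The scale of C minor (harmonic minor) is C D Eb F G Ab B; G is degree 5, and the triad built there (G-B-D) is major, so it is V.

IV in D major; V in C minor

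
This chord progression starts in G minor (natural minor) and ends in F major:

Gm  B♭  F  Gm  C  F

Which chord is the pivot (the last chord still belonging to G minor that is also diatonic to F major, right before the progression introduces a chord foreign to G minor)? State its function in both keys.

Gm — i in G minor, ii in F major

Chords diatonic to G minor: Gm, Adim, B♭, Cm, Dm, E♭, F.
Reading the progression, the first chord not in that set is C, so the modulation leaves G minor there.
The chord immediately before C is Gm, which is diatonic to both keys: i in G minor and ii in F major.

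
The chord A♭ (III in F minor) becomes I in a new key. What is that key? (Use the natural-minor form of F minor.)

The numeral I denotes a major triad on scale degree 1. With A♭ on degree 1, the tonic of the new key is A♭.
Degree 1 carries a major triad in major keys, so the destination is A♭ major.
Check: the diatonic triads of A♭ major are A♭ (I), B♭m (ii), Cm (iii), D♭ (IV), E♭ (V), Fm (vi), Gdim (vii°) — A♭ is indeed I.

A♭ major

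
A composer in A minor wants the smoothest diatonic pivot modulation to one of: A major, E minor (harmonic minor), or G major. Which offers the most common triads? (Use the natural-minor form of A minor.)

Triads of A minor (natural minor): A minor (i), B diminished (ii°), C major (III), D minor (iv), E minor (v), F major (VI), G major (VII).
A major shares 0: none.
E minor (harmonic minor) shares 3: Am, C, Em.
G major shares 4: Am, C, Em, G.
The most common triads (4) are shared with G major.

G major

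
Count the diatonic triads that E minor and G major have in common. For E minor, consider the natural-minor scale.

Diatonic triads of E minor (natural minor): E minor (i), F# diminished (ii°), G major (III), A minor (iv), B minor (v), C major (VI), D major (VII).
Diatonic triads of G major: G major (I), A minor (ii), B minor (iii), C major (IV), D major (V), E minor (vi), F# diminished (vii°).
Matching root and quality in both lists: E minor, F# diminished, G major, A minor, B minor, C major, D major.
That gives 7 common triads.

7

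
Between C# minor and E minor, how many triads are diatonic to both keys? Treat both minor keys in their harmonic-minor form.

Diatonic triads of C# minor (harmonic minor): C# minor (i), D# diminished (ii°), E augmented (III+), F# minor (iv), G# major (V), A major (VI), B# diminished (vii°).
Diatonic triads of E minor (harmonic minor): E minor (i), F# diminished (ii°), G augmented (III+), A minor (iv), B major (V), C major (VI), D# diminished (vii°).
Matching root and quality in both lists: D# diminished.
That gives 1 common triad.

1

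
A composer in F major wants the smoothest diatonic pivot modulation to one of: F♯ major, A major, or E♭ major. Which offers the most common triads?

E♭ major

Triads of F major: F (I), Gm (ii), Am (iii), B♭ (IV), C (V), Dm (vi), Edim (vii°).
F♯ major shares 0: none.
A major shares 0: none.
E♭ major shares 2: Gm, B♭.
The most common triads (2) are shared with E♭ major.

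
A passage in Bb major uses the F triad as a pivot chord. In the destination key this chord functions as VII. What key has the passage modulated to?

The numeral VII denotes a major triad on scale degree 7. With F on degree 7, the tonic of the new key is G.
Degree 7 carries a major triad in natural-minor keys, so the destination is G minor.
Check: the diatonic triads of G minor (natural minor) are Gm (i), Adim (ii°), Bb (III), Cm (iv), Dm (v), Eb (VI), F (VII) — F is indeed VII.

G minor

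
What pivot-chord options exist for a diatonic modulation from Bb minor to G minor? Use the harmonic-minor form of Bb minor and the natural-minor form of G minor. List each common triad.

Triads in Bb minor (harmonic minor): Bb minor (i), C diminished (ii°), Db augmented (III+), Eb minor (iv), F major (V), Gb major (VI), A diminished (vii°).
Triads in G minor (natural minor): G minor (i), A diminished (ii°), Bb major (III), C minor (iv), D minor (v), Eb major (VI), F major (VII).
Shared triads with their functions: F major (V in Bb minor, VII in G minor); A diminished (vii° in Bb minor, ii° in G minor).

F, Adim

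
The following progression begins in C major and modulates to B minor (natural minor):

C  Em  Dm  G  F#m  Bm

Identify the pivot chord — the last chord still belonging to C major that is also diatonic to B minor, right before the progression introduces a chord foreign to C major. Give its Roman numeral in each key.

Chords diatonic to C major: C, Dm, Em, F, G, Am, Bdim.
Reading the progression, the first chord not in that set is F#m, so the modulation leaves C major there.
The chord immediately before F#m is G, which is diatonic to both keys: V in C major and VI in B minor.

G — V in C major, VI in B minor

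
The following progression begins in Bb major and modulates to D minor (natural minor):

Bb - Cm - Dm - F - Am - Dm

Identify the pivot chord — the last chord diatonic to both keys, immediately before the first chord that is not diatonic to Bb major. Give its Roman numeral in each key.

Chords diatonic to Bb major: Bb, Cm, Dm, Eb, F, Gm, Adim.
Reading the progression, the first chord not in that set is Am, so the modulation leaves Bb major there.
The chord immediately before Am is F, which is diatonic to both keys: V in Bb major and III in D minor.

F — V in Bb major, III in D minor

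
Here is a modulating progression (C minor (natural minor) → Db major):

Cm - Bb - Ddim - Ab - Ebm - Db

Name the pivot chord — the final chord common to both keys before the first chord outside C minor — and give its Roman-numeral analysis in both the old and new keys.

Chords diatonic to C minor: Cm, Ddim, Eb, Fm, Gm, Ab, Bb.
Reading the progression, the first chord not in that set is Ebm, so the modulation leaves C minor there.
The chord immediately before Ebm is Ab, which is diatonic to both keys: VI in C minor and V in Db major.

Ab — VI in C minor, V in Db major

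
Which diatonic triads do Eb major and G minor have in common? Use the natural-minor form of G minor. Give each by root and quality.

Eb, Gm, Bb, Cm

Triads in Eb major: Eb (I), Fm (ii), Gm (iii), Ab (IV), Bb (V), Cm (vi), Ddim (vii°).
Triads in G minor (natural minor): Gm (i), Adim (ii°), Bb (III), Cm (iv), Dm (v), Eb (VI), F (VII).
Shared triads with their functions: Eb (I in Eb major, VI in G minor); Gm (iii in Eb major, i in G minor); Bb (V in Eb major, III in G minor); Cm (vi in Eb major, iv in G minor).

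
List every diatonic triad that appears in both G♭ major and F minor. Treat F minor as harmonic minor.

Triads in G♭ major: G♭ (I), A♭m (ii), B♭m (iii), C♭ (IV), D♭ (V), E♭m (vi), Fdim (vii°).
Triads in F minor (harmonic minor): Fm (i), Gdim (ii°), A♭aug (III+), B♭m (iv), C (V), D♭ (VI), Edim (vii°).
Shared triads with their functions: B♭m (iii in G♭ major, iv in F minor); D♭ (V in G♭ major, VI in F minor).

B♭m, D♭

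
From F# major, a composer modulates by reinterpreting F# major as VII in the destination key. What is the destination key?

G# minor

The numeral VII denotes a major triad on scale degree 7. With F# on degree 7, the tonic of the new key is G#.
Degree 7 carries a major triad in natural-minor keys, so the destination is G# minor.
Check: the diatonic triads of G# minor (natural minor) are G#m (i), A#dim (ii°), B (III), C#m (iv), D#m (v), E (VI), F# (VII) — F# major is indeed VII.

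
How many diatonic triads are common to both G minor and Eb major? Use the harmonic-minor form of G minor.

Diatonic triads of G minor (harmonic minor): Gm (i), Adim (ii°), Bbaug (III+), Cm (iv), D (V), Eb (VI), F#dim (vii°).
Diatonic triads of Eb major: Eb (I), Fm (ii), Gm (iii), Ab (IV), Bb (V), Cm (vi), Ddim (vii°).
Matching root and quality in both lists: Gm, Cm, Eb.
That gives 3 common triads.

3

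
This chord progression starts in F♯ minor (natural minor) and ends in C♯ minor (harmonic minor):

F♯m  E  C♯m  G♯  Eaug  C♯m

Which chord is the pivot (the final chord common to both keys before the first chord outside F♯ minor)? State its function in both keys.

C♯m — v in F♯ minor, i in C♯ minor

Chords diatonic to F♯ minor: F♯m, G♯dim, A, Bm, C♯m, D, E.
Reading the progression, the first chord not in that set is G♯, so the modulation leaves F♯ minor there.
The chord immediately before G♯ is C♯m, which is diatonic to both keys: v in F♯ minor and i in C♯ minor.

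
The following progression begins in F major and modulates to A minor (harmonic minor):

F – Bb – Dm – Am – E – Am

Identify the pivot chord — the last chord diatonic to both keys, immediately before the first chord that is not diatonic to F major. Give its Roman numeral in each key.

Chords diatonic to F major: F, Gm, Am, Bb, C, Dm, Edim.
Reading the progression, the first chord not in that set is E, so the modulation leaves F major there.
The chord immediately before E is Am, which is diatonic to both keys: iii in F major and i in A minor.

Am — iii in F major, i in A minor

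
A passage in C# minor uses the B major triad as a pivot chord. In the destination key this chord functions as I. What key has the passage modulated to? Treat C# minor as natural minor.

B major

The numeral I denotes a major triad on scale degree 1. With B on degree 1, the tonic of the new key is B.
Degree 1 carries a major triad in major keys, so the destination is B major.
Check: the diatonic triads of B major are B (I), C#m (ii), D#m (iii), E (IV), F# (V), G#m (vi), A#dim (vii°) — B major is indeed I.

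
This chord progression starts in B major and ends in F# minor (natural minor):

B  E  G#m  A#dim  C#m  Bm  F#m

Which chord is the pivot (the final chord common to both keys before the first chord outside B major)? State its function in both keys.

Chords diatonic to B major: B, C#m, D#m, E, F#, G#m, A#dim.
Reading the progression, the first chord not in that set is Bm, so the modulation leaves B major there.
The chord immediately before Bm is C#m, which is diatonic to both keys: ii in B major and v in F# minor.

C#m — ii in B major, v in F# minor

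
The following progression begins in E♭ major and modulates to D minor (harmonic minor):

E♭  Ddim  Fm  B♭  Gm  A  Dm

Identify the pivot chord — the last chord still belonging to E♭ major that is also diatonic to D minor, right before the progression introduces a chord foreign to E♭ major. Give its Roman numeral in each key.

Chords diatonic to E♭ major: E♭, Fm, Gm, A♭, B♭, Cm, Ddim.
Reading the progression, the first chord not in that set is A, so the modulation leaves E♭ major there.
The chord immediately before A is Gm, which is diatonic to both keys: iii in E♭ major and iv in D minor.

Gm — iii in E♭ major, iv in D minor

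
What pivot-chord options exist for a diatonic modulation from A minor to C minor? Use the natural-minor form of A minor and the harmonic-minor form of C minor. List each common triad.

Bdim, G

Triads in A minor (natural minor): Am (i), Bdim (ii°), C (III), Dm (iv), Em (v), F (VI), G (VII).
Triads in C minor (harmonic minor): Cm (i), Ddim (ii°), E♭aug (III+), Fm (iv), G (V), A♭ (VI), Bdim (vii°).
Shared triads with their functions: Bdim (ii° in A minor, vii° in C minor); G (VII in A minor, V in C minor).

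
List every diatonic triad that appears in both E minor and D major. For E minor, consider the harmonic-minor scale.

Em

Triads in E minor (harmonic minor): Em (i), F#dim (ii°), Gaug (III+), Am (iv), B (V), C (VI), D#dim (vii°).
Triads in D major: D (I), Em (ii), F#m (iii), G (IV), A (V), Bm (vi), C#dim (vii°).
Shared triads with their functions: Em (i in E minor, ii in D major).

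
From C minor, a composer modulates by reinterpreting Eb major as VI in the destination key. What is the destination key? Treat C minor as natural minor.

G minor

The numeral VI denotes a major triad on scale degree 6. With Eb on degree 6, the tonic of the new key is G.
Degree 6 carries a major triad in minor keys, so the destination is G minor.
Check: the diatonic triads of G minor (natural minor) are Gm (i), Adim (ii°), Bb (III), Cm (iv), Dm (v), Eb (VI), F (VII) — Eb major is indeed VI.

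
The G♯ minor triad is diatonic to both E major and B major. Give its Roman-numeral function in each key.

The scale of E major is E F♯ G♯ A B C♯ D♯; G♯ is degree 3, and the triad built there (G♯-B-D♯) is minor, so it is iii.
The scale of B major is B C♯ D♯ E F♯ G♯ A♯; G♯ is degree 6, and the triad built there (G♯-B-D♯) is minor, so it is vi.

iii in E major; vi in B major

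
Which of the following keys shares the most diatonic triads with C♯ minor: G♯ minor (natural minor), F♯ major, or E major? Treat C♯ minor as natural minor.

E major

Triads of C♯ minor (natural minor): C♯m (i), D♯dim (ii°), E (III), F♯m (iv), G♯m (v), A (VI), B (VII).
G♯ minor (natural minor) shares 4: C♯m, E, G♯m, B.
F♯ major shares 2: G♯m, B.
E major shares 7: C♯m, D♯dim, E, F♯m, G♯m, A, B.
The most common triads (7) are shared with E major.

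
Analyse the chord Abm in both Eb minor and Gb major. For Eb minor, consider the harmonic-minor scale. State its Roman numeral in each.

iv in Eb minor; ii in Gb major

The scale of Eb minor (harmonic minor) is Eb F Gb Ab Bb Cb D; Ab is degree 4, and the triad built there (Ab-Cb-Eb) is minor, so it is iv.
The scale of Gb major is Gb Ab Bb Cb Db Eb F; Ab is degree 2, and the triad built there (Ab-Cb-Eb) is minor, so it is ii.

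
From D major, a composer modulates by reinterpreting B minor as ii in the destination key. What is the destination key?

A major

The numeral ii denotes a minor triad on scale degree 2. With B on degree 2, the tonic of the new key is A.
Degree 2 carries a minor triad in major keys, so the destination is A major.
Check: the diatonic triads of A major are A (I), Bm (ii), C#m (iii), D (IV), E (V), F#m (vi), G#dim (vii°) — B minor is indeed ii.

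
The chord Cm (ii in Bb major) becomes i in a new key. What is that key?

C minor

The numeral i denotes a minor triad on scale degree 1. With C on degree 1, the tonic of the new key is C.
Degree 1 carries a minor triad in minor keys, so the destination is C minor.
Check: the diatonic triads of C minor (natural minor) are Cm (i), Ddim (ii°), Eb (III), Fm (iv), Gm (v), Ab (VI), Bb (VII) — Cm is indeed i.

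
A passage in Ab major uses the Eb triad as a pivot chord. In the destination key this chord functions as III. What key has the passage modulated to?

C minor

The numeral III denotes a major triad on scale degree 3. With Eb on degree 3, the tonic of the new key is C.
Degree 3 carries a major triad in natural-minor keys, so the destination is C minor.
Check: the diatonic triads of C minor (natural minor) are Cm (i), Ddim (ii°), Eb (III), Fm (iv), Gm (v), Ab (VI), Bb (VII) — Eb is indeed III.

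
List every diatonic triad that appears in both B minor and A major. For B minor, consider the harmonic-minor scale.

Triads in B minor (harmonic minor): Bm (i), C♯dim (ii°), Daug (III+), Em (iv), F♯ (V), G (VI), A♯dim (vii°).
Triads in A major: A (I), Bm (ii), C♯m (iii), D (IV), E (V), F♯m (vi), G♯dim (vii°).
Shared triads with their functions: Bm (i in B minor, ii in A major).

Bm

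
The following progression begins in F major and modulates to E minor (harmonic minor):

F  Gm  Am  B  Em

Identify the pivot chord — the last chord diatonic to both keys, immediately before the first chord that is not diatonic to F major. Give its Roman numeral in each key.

Chords diatonic to F major: F, Gm, Am, Bb, C, Dm, Edim.
Reading the progression, the first chord not in that set is B, so the modulation leaves F major there.
The chord immediately before B is Am, which is diatonic to both keys: iii in F major and iv in E minor.

Am — iii in F major, iv in E minor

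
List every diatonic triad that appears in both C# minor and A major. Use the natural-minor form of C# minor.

C#m, E, F#m, A

Triads in C# minor (natural minor): C# minor (i), D# diminished (ii°), E major (III), F# minor (iv), G# minor (v), A major (VI), B major (VII).
Triads in A major: A major (I), B minor (ii), C# minor (iii), D major (IV), E major (V), F# minor (vi), G# diminished (vii°).
Shared triads with their functions: C# minor (i in C# minor, iii in A major); E major (III in C# minor, V in A major); F# minor (iv in C# minor, vi in A major); A major (VI in C# minor, I in A major).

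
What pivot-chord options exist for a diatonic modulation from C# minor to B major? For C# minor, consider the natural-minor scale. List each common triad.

C#m, E, G#m, B

Triads in C# minor (natural minor): C#m (i), D#dim (ii°), E (III), F#m (iv), G#m (v), A (VI), B (VII).
Triads in B major: B (I), C#m (ii), D#m (iii), E (IV), F# (V), G#m (vi), A#dim (vii°).
Shared triads with their functions: C#m (i in C# minor, ii in B major); E (III in C# minor, IV in B major); G#m (v in C# minor, vi in B major); B (VII in C# minor, I in B major).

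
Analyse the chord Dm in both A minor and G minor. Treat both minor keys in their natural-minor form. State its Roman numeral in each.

The scale of A minor (natural minor) is A B C D E F G; D is degree 4, and the triad built there (D-F-A) is minor, so it is iv.
The scale of G minor (natural minor) is G A Bb C D Eb F; D is degree 5, and the triad built there (D-F-A) is minor, so it is v.

iv in A minor; v in G minor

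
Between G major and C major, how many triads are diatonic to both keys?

Diatonic triads of G major: G (I), Am (ii), Bm (iii), C (IV), D (V), Em (vi), F#dim (vii°).
Diatonic triads of C major: C (I), Dm (ii), Em (iii), F (IV), G (V), Am (vi), Bdim (vii°).
Matching root and quality in both lists: G, Am, C, Em.
That gives 4 common triads.

4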